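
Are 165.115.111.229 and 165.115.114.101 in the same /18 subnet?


Mask: 255.255.192.0
165.115.111.229 AND mask = 165.115.64.0
165.115.114.101 AND mask = 165.115.64.0
Yes, same subnet (165.115.64.0)


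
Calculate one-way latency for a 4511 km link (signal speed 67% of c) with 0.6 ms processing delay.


Speed = 0.67 * 3e5 km/s = 201000 km/s
Propagation delay = 4511 / 201000 = 0.0224 s = 22.4428 ms
Processing delay = 0.6 ms
Total one-way latency = 23.0428 ms


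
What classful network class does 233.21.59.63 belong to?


First octet: 233
Binary: 11101001
1110xxxx -> Class D (224-239)
Class D (multicast), default mask N/A


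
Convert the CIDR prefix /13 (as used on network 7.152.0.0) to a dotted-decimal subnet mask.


/13 means 13 network bits, 19 host bits
Binary: 11111111111110000000000000000000
Mask: 255.248.0.0


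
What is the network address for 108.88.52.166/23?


IP:   01101100.01011000.00110100.10100110
Mask: 11111111.11111111.11111110.00000000
AND operation:
Net:  01101100.01011000.00110100.00000000
Network: 108.88.52.0/23


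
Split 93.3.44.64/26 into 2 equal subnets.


New prefix = 26 + 1 = 27
Each subnet has 32 addresses
  93.3.44.64/27
  93.3.44.96/27
Subnets: 93.3.44.64/27, 93.3.44.96/27


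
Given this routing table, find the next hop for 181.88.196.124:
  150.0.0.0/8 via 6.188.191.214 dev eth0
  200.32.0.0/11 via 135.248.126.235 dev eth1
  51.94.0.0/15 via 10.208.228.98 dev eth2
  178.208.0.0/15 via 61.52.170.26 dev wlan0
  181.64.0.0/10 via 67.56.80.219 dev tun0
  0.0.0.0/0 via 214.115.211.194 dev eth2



Longest prefix match for 181.88.196.124:
  /8 150.0.0.0: no
  /11 200.32.0.0: no
  /15 51.94.0.0: no
  /15 178.208.0.0: no
  /10 181.64.0.0: MATCH
  /0 0.0.0.0: MATCH
Selected: next-hop 67.56.80.219 via tun0 (matched /10)


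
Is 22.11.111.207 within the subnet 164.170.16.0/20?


Subnet network: 164.170.16.0
Test IP AND mask: 22.11.96.0
No, 22.11.111.207 is not in 164.170.16.0/20


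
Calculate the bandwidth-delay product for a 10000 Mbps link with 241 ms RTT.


BDP = bandwidth * RTT
= 10000 Mbps * 241 ms
= 10000 * 1e6 * 241 / 1000 bits
= 2410000000 bits
= 301250000 bytes
= 294189.4531 KB
BDP = 2410000000 bits (301250000 bytes)


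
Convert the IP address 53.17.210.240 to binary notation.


53 = 00110101
17 = 00010001
210 = 11010010
240 = 11110000
Binary: 00110101.00010001.11010010.11110000


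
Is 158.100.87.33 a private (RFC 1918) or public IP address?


RFC 1918 private ranges:
  10.0.0.0/8 (10.0.0.0 - 10.255.255.255)
  172.16.0.0/12 (172.16.0.0 - 172.31.255.255)
  192.168.0.0/16 (192.168.0.0 - 192.168.255.255)
Public (not in any RFC 1918 range)


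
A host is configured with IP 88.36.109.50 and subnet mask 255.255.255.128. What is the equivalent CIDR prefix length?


Binary: 11111111.11111111.11111111.10000000
Count leading 1s
Prefix: /25


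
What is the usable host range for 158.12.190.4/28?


Network: 158.12.190.0
Broadcast: 158.12.190.15
First usable = network + 1
Last usable = broadcast - 1
Range: 158.12.190.1 to 158.12.190.14


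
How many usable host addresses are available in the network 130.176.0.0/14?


Host bits = 32 - 14 = 18
Total addresses = 2^18 = 262144
Usable = total - 2 (network and broadcast)
Usable hosts: 262142


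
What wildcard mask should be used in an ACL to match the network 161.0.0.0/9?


Subnet mask: 255.128.0.0
Wildcard = 255.255.255.255 - subnet mask
255 - 255 = 0
255 - 128 = 127
255 - 0 = 255
255 - 0 = 255
Wildcard: 0.127.255.255


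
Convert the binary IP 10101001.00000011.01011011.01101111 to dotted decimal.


10101001 = 169
00000011 = 3
01011011 = 91
01101111 = 111
IP: 169.3.91.111


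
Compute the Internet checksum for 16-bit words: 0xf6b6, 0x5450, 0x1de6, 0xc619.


Sum all words (with carry folding):
+ 0xf6b6 = 0xf6b6
+ 0x5450 = 0x4b07
+ 0x1de6 = 0x68ed
+ 0xc619 = 0x2f07
One's complement: ~0x2f07
Checksum = 0xd0f8


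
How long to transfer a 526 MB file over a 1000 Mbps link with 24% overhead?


Effective throughput = 1000 * (1 - 24/100) = 760 Mbps
File size in Mb = 526 * 8 = 4208 Mb
Time = 4208 / 760
Time = 5.5368 seconds


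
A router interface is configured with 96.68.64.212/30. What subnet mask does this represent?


/30 means 30 network bits, 2 host bits
Binary: 11111111111111111111111111111100
Mask: 255.255.255.252


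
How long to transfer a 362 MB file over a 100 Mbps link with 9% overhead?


Effective throughput = 100 * (1 - 9/100) = 91 Mbps
File size in Mb = 362 * 8 = 2896 Mb
Time = 2896 / 91
Time = 31.8242 seconds


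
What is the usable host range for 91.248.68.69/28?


Network: 91.248.68.64
Broadcast: 91.248.68.79
First usable = network + 1
Last usable = broadcast - 1
Range: 91.248.68.65 to 91.248.68.78


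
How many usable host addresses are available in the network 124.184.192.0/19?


Host bits = 32 - 19 = 13
Total addresses = 2^13 = 8192
Usable = total - 2 (network and broadcast)
Usable hosts: 8190


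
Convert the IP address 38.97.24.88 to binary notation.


38 = 00100110
97 = 01100001
24 = 00011000
88 = 01011000
Binary: 00100110.01100001.00011000.01011000


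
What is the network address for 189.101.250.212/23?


IP:   10111101.01100101.11111010.11010100
Mask: 11111111.11111111.11111110.00000000
AND operation:
Net:  10111101.01100101.11111010.00000000
Network: 189.101.250.0/23


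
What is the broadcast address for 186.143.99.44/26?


Network: 186.143.99.0/26
Host bits = 6
Set all host bits to 1:
Broadcast: 186.143.99.63


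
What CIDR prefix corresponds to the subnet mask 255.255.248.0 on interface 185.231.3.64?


Binary: 11111111.11111111.11111000.00000000
Count leading 1s
Prefix: /21


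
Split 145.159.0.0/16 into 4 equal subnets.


New prefix = 16 + 2 = 18
Each subnet has 16384 addresses
  145.159.0.0/18
  145.159.64.0/18
  145.159.128.0/18
  145.159.192.0/18
Subnets: 145.159.0.0/18, 145.159.64.0/18, 145.159.128.0/18, 145.159.192.0/18


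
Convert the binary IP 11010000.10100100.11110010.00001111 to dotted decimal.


11010000 = 208
10100100 = 164
11110010 = 242
00001111 = 15
IP: 208.164.242.15


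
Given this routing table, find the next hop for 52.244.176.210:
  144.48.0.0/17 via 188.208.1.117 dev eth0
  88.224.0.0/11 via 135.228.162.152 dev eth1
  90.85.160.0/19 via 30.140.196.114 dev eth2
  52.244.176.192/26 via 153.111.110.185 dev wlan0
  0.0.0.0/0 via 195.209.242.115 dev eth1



Longest prefix match for 52.244.176.210:
  /17 144.48.0.0: no
  /11 88.224.0.0: no
  /19 90.85.160.0: no
  /26 52.244.176.192: MATCH
  /0 0.0.0.0: MATCH
Selected: next-hop 153.111.110.185 via wlan0 (matched /26)


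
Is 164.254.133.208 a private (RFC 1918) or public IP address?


RFC 1918 private ranges:
  10.0.0.0/8 (10.0.0.0 - 10.255.255.255)
  172.16.0.0/12 (172.16.0.0 - 172.31.255.255)
  192.168.0.0/16 (192.168.0.0 - 192.168.255.255)
Public (not in any RFC 1918 range)


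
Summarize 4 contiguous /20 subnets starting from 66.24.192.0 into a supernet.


Original prefix: /20
Number of subnets: 4 = 2^2
New prefix = 20 - 2 = 18
Supernet: 66.24.192.0/18


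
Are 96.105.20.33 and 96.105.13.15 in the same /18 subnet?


Mask: 255.255.192.0
96.105.20.33 AND mask = 96.105.0.0
96.105.13.15 AND mask = 96.105.0.0
Yes, same subnet (96.105.0.0)


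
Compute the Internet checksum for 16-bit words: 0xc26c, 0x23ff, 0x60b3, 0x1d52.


Sum all words (with carry folding):
+ 0xc26c = 0xc26c
+ 0x23ff = 0xe66b
+ 0x60b3 = 0x471f
+ 0x1d52 = 0x6471
One's complement: ~0x6471
Checksum = 0x9b8e


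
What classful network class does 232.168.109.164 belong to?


First octet: 232
Binary: 11101000
1110xxxx -> Class D (224-239)
Class D (multicast), default mask N/A


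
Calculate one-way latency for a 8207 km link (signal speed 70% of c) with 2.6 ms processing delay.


Speed = 0.7 * 3e5 km/s = 210000 km/s
Propagation delay = 8207 / 210000 = 0.0391 s = 39.081 ms
Processing delay = 2.6 ms
Total one-way latency = 41.681 ms


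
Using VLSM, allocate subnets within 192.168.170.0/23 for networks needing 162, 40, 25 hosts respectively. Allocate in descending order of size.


162 hosts -> /24 (254 usable): 192.168.170.0/24
40 hosts -> /26 (62 usable): 192.168.171.0/26
25 hosts -> /27 (30 usable): 192.168.171.64/27
Allocation: 192.168.170.0/24 (162 hosts, 254 usable); 192.168.171.0/26 (40 hosts, 62 usable); 192.168.171.64/27 (25 hosts, 30 usable)


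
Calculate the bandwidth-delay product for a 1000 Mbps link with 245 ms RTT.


BDP = bandwidth * RTT
= 1000 Mbps * 245 ms
= 1000 * 1e6 * 245 / 1000 bits
= 245000000 bits
= 30625000 bytes
= 29907.2266 KB
BDP = 245000000 bits (30625000 bytes)


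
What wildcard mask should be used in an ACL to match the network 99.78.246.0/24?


Subnet mask: 255.255.255.0
Wildcard = 255.255.255.255 - subnet mask
255 - 255 = 0
255 - 255 = 0
255 - 255 = 0
255 - 0 = 255
Wildcard: 0.0.0.255


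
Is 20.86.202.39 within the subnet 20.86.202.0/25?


Subnet network: 20.86.202.0
Test IP AND mask: 20.86.202.0
Yes, 20.86.202.39 is in 20.86.202.0/25


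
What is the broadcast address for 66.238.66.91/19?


Network: 66.238.64.0/19
Host bits = 13
Set all host bits to 1:
Broadcast: 66.238.95.255


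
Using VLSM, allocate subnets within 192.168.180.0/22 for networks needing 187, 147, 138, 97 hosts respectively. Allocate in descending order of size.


187 hosts -> /24 (254 usable): 192.168.180.0/24
147 hosts -> /24 (254 usable): 192.168.181.0/24
138 hosts -> /24 (254 usable): 192.168.182.0/24
97 hosts -> /25 (126 usable): 192.168.183.0/25
Allocation: 192.168.180.0/24 (187 hosts, 254 usable); 192.168.181.0/24 (147 hosts, 254 usable); 192.168.182.0/24 (138 hosts, 254 usable); 192.168.183.0/25 (97 hosts, 126 usable)


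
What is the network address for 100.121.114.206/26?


IP:   01100100.01111001.01110010.11001110
Mask: 11111111.11111111.11111111.11000000
AND operation:
Net:  01100100.01111001.01110010.11000000
Network: 100.121.114.192/26


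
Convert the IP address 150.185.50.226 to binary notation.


150 = 10010110
185 = 10111001
50 = 00110010
226 = 11100010
Binary: 10010110.10111001.00110010.11100010


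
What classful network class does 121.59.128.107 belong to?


First octet: 121
Binary: 01111001
0xxxxxxx -> Class A (1-126)
Class A, default mask 255.0.0.0 (/8)


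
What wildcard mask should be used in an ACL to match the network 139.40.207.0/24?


Subnet mask: 255.255.255.0
Wildcard = 255.255.255.255 - subnet mask
255 - 255 = 0
255 - 255 = 0
255 - 255 = 0
255 - 0 = 255
Wildcard: 0.0.0.255


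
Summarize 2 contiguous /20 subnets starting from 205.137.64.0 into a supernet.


Original prefix: /20
Number of subnets: 2 = 2^1
New prefix = 20 - 1 = 19
Supernet: 205.137.64.0/19


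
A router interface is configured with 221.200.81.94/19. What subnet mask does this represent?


/19 means 19 network bits, 13 host bits
Binary: 11111111111111111110000000000000
Mask: 255.255.224.0


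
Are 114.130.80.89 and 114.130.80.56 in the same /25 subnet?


Mask: 255.255.255.128
114.130.80.89 AND mask = 114.130.80.0
114.130.80.56 AND mask = 114.130.80.0
Yes, same subnet (114.130.80.0)


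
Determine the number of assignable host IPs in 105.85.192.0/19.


Host bits = 32 - 19 = 13
Total addresses = 2^13 = 8192
Usable = total - 2 (network and broadcast)
Usable hosts: 8190


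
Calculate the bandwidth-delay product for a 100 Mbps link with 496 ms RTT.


BDP = bandwidth * RTT
= 100 Mbps * 496 ms
= 100 * 1e6 * 496 / 1000 bits
= 49600000 bits
= 6200000 bytes
= 6054.6875 KB
BDP = 49600000 bits (6200000 bytes)


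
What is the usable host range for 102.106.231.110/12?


Network: 102.96.0.0
Broadcast: 102.111.255.255
First usable = network + 1
Last usable = broadcast - 1
Range: 102.96.0.1 to 102.111.255.254


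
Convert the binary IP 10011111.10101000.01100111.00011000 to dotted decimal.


10011111 = 159
10101000 = 168
01100111 = 103
00011000 = 24
IP: 159.168.103.24


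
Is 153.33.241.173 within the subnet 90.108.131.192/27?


Subnet network: 90.108.131.192
Test IP AND mask: 153.33.241.160
No, 153.33.241.173 is not in 90.108.131.192/27


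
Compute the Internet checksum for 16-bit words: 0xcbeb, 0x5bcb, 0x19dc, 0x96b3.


Sum all words (with carry folding):
+ 0xcbeb = 0xcbeb
+ 0x5bcb = 0x27b7
+ 0x19dc = 0x4193
+ 0x96b3 = 0xd846
One's complement: ~0xd846
Checksum = 0x27b9


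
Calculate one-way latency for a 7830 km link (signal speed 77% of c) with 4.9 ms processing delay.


Speed = 0.77 * 3e5 km/s = 231000 km/s
Propagation delay = 7830 / 231000 = 0.0339 s = 33.8961 ms
Processing delay = 4.9 ms
Total one-way latency = 38.7961 ms


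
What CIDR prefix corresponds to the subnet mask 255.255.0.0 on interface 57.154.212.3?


Binary: 11111111.11111111.00000000.00000000
Count leading 1s
Prefix: /16


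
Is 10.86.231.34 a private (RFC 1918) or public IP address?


RFC 1918 private ranges:
  10.0.0.0/8 (10.0.0.0 - 10.255.255.255)
  172.16.0.0/12 (172.16.0.0 - 172.31.255.255)
  192.168.0.0/16 (192.168.0.0 - 192.168.255.255)
Private (in 10.0.0.0/8)


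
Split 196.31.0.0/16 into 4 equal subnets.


New prefix = 16 + 2 = 18
Each subnet has 16384 addresses
  196.31.0.0/18
  196.31.64.0/18
  196.31.128.0/18
  196.31.192.0/18
Subnets: 196.31.0.0/18, 196.31.64.0/18, 196.31.128.0/18, 196.31.192.0/18


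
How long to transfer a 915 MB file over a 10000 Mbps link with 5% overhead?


Effective throughput = 10000 * (1 - 5/100) = 9500 Mbps
File size in Mb = 915 * 8 = 7320 Mb
Time = 7320 / 9500
Time = 0.7705 seconds


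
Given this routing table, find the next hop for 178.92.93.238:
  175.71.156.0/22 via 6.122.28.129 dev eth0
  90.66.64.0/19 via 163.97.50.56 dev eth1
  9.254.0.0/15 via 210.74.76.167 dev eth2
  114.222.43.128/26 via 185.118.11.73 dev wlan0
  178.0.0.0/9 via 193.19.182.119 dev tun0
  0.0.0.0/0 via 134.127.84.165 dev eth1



Longest prefix match for 178.92.93.238:
  /22 175.71.156.0: no
  /19 90.66.64.0: no
  /15 9.254.0.0: no
  /26 114.222.43.128: no
  /9 178.0.0.0: MATCH
  /0 0.0.0.0: MATCH
Selected: next-hop 193.19.182.119 via tun0 (matched /9)


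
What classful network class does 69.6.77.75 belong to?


First octet: 69
Binary: 01000101
0xxxxxxx -> Class A (1-126)
Class A, default mask 255.0.0.0 (/8)


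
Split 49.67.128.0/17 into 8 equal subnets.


New prefix = 17 + 3 = 20
Each subnet has 4096 addresses
  49.67.128.0/20
  49.67.144.0/20
  49.67.160.0/20
  49.67.176.0/20
  49.67.192.0/20
  49.67.208.0/20
  49.67.224.0/20
  49.67.240.0/20
Subnets: 49.67.128.0/20, 49.67.144.0/20, 49.67.160.0/20, 49.67.176.0/20, 49.67.192.0/20, 49.67.208.0/20, 49.67.224.0/20, 49.67.240.0/20


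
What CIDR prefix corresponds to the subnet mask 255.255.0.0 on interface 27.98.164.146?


Binary: 11111111.11111111.00000000.00000000
Count leading 1s
Prefix: /16


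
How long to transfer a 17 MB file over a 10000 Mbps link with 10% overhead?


Effective throughput = 10000 * (1 - 10/100) = 9000 Mbps
File size in Mb = 17 * 8 = 136 Mb
Time = 136 / 9000
Time = 0.0151 seconds


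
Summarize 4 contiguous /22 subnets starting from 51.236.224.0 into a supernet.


Original prefix: /22
Number of subnets: 4 = 2^2
New prefix = 22 - 2 = 20
Supernet: 51.236.224.0/20


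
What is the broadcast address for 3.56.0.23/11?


Network: 3.32.0.0/11
Host bits = 21
Set all host bits to 1:
Broadcast: 3.63.255.255


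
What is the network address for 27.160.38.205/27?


IP:   00011011.10100000.00100110.11001101
Mask: 11111111.11111111.11111111.11100000
AND operation:
Net:  00011011.10100000.00100110.11000000
Network: 27.160.38.192/27


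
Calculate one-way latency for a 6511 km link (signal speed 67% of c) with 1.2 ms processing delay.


Speed = 0.67 * 3e5 km/s = 201000 km/s
Propagation delay = 6511 / 201000 = 0.0324 s = 32.393 ms
Processing delay = 1.2 ms
Total one-way latency = 33.593 ms


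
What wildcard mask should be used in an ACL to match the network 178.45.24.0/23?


Subnet mask: 255.255.254.0
Wildcard = 255.255.255.255 - subnet mask
255 - 255 = 0
255 - 255 = 0
255 - 254 = 1
255 - 0 = 255
Wildcard: 0.0.1.255


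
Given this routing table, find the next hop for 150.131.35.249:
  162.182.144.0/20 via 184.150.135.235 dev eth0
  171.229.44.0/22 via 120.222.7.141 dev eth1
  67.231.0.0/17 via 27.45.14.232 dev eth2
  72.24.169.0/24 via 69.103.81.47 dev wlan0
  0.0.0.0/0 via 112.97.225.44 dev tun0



Longest prefix match for 150.131.35.249:
  /20 162.182.144.0: no
  /22 171.229.44.0: no
  /17 67.231.0.0: no
  /24 72.24.169.0: no
  /0 0.0.0.0: MATCH
Selected: next-hop 112.97.225.44 via tun0 (matched /0)


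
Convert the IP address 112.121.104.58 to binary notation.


112 = 01110000
121 = 01111001
104 = 01101000
58 = 00111010
Binary: 01110000.01111001.01101000.00111010


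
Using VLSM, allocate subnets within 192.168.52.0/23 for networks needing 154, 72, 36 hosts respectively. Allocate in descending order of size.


154 hosts -> /24 (254 usable): 192.168.52.0/24
72 hosts -> /25 (126 usable): 192.168.53.0/25
36 hosts -> /26 (62 usable): 192.168.53.128/26
Allocation: 192.168.52.0/24 (154 hosts, 254 usable); 192.168.53.0/25 (72 hosts, 126 usable); 192.168.53.128/26 (36 hosts, 62 usable)


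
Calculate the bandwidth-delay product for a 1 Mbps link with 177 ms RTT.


BDP = bandwidth * RTT
= 1 Mbps * 177 ms
= 1 * 1e6 * 177 / 1000 bits
= 177000 bits
= 22125 bytes
= 21.6064 KB
BDP = 177000 bits (22125 bytes)


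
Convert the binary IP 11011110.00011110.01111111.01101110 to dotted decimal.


11011110 = 222
00011110 = 30
01111111 = 127
01101110 = 110
IP: 222.30.127.110


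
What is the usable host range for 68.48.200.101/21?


Network: 68.48.200.0
Broadcast: 68.48.207.255
First usable = network + 1
Last usable = broadcast - 1
Range: 68.48.200.1 to 68.48.207.254


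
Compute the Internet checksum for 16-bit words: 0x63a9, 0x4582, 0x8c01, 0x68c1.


Sum all words (with carry folding):
+ 0x63a9 = 0x63a9
+ 0x4582 = 0xa92b
+ 0x8c01 = 0x352d
+ 0x68c1 = 0x9dee
One's complement: ~0x9dee
Checksum = 0x6211


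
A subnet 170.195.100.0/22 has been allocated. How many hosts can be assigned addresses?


Host bits = 32 - 22 = 10
Total addresses = 2^10 = 1024
Usable = total - 2 (network and broadcast)
Usable hosts: 1022


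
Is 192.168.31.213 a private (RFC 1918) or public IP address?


RFC 1918 private ranges:
  10.0.0.0/8 (10.0.0.0 - 10.255.255.255)
  172.16.0.0/12 (172.16.0.0 - 172.31.255.255)
  192.168.0.0/16 (192.168.0.0 - 192.168.255.255)
Private (in 192.168.0.0/16)


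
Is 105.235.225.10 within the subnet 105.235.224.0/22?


Subnet network: 105.235.224.0
Test IP AND mask: 105.235.224.0
Yes, 105.235.225.10 is in 105.235.224.0/22


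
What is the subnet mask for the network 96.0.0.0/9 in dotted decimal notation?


/9 means 9 network bits, 23 host bits
Binary: 11111111100000000000000000000000
Mask: 255.128.0.0


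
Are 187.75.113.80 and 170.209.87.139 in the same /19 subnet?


Mask: 255.255.224.0
187.75.113.80 AND mask = 187.75.96.0
170.209.87.139 AND mask = 170.209.64.0
No, different subnets (187.75.96.0 vs 170.209.64.0)


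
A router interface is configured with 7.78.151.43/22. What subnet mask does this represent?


/22 means 22 network bits, 10 host bits
Binary: 11111111111111111111110000000000
Mask: 255.255.252.0


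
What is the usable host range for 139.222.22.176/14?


Network: 139.220.0.0
Broadcast: 139.223.255.255
First usable = network + 1
Last usable = broadcast - 1
Range: 139.220.0.1 to 139.223.255.254


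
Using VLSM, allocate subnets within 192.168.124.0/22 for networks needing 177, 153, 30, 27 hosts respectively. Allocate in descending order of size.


177 hosts -> /24 (254 usable): 192.168.124.0/24
153 hosts -> /24 (254 usable): 192.168.125.0/24
30 hosts -> /27 (30 usable): 192.168.126.0/27
27 hosts -> /27 (30 usable): 192.168.126.32/27
Allocation: 192.168.124.0/24 (177 hosts, 254 usable); 192.168.125.0/24 (153 hosts, 254 usable); 192.168.126.0/27 (30 hosts, 30 usable); 192.168.126.32/27 (27 hosts, 30 usable)


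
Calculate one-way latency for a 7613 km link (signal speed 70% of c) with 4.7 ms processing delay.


Speed = 0.7 * 3e5 km/s = 210000 km/s
Propagation delay = 7613 / 210000 = 0.0363 s = 36.2524 ms
Processing delay = 4.7 ms
Total one-way latency = 40.9524 ms


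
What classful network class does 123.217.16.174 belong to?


First octet: 123
Binary: 01111011
0xxxxxxx -> Class A (1-126)
Class A, default mask 255.0.0.0 (/8)


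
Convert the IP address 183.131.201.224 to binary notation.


183 = 10110111
131 = 10000011
201 = 11001001
224 = 11100000
Binary: 10110111.10000011.11001001.11100000


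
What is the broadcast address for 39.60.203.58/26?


Network: 39.60.203.0/26
Host bits = 6
Set all host bits to 1:
Broadcast: 39.60.203.63


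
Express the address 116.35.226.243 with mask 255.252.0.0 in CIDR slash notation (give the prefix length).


Binary: 11111111.11111100.00000000.00000000
Count leading 1s
Prefix: /14


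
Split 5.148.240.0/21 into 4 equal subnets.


New prefix = 21 + 2 = 23
Each subnet has 512 addresses
  5.148.240.0/23
  5.148.242.0/23
  5.148.244.0/23
  5.148.246.0/23
Subnets: 5.148.240.0/23, 5.148.242.0/23, 5.148.244.0/23, 5.148.246.0/23


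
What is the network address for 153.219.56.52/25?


IP:   10011001.11011011.00111000.00110100
Mask: 11111111.11111111.11111111.10000000
AND operation:
Net:  10011001.11011011.00111000.00000000
Network: 153.219.56.0/25


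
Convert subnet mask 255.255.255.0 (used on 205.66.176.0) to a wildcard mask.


Subnet mask: 255.255.255.0
Wildcard = 255.255.255.255 - subnet mask
255 - 255 = 0
255 - 255 = 0
255 - 255 = 0
255 - 0 = 255
Wildcard: 0.0.0.255


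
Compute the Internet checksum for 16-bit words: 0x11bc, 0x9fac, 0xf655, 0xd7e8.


Sum all words (with carry folding):
+ 0x11bc = 0x11bc
+ 0x9fac = 0xb168
+ 0xf655 = 0xa7be
+ 0xd7e8 = 0x7fa7
One's complement: ~0x7fa7
Checksum = 0x8058


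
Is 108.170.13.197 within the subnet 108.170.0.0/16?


Subnet network: 108.170.0.0
Test IP AND mask: 108.170.0.0
Yes, 108.170.13.197 is in 108.170.0.0/16


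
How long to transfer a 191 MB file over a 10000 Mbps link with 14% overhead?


Effective throughput = 10000 * (1 - 14/100) = 8600 Mbps
File size in Mb = 191 * 8 = 1528 Mb
Time = 1528 / 8600
Time = 0.1777 seconds


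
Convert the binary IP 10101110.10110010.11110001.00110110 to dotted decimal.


10101110 = 174
10110010 = 178
11110001 = 241
00110110 = 54
IP: 174.178.241.54


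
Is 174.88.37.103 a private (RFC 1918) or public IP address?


RFC 1918 private ranges:
  10.0.0.0/8 (10.0.0.0 - 10.255.255.255)
  172.16.0.0/12 (172.16.0.0 - 172.31.255.255)
  192.168.0.0/16 (192.168.0.0 - 192.168.255.255)
Public (not in any RFC 1918 range)


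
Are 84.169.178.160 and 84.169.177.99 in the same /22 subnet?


Mask: 255.255.252.0
84.169.178.160 AND mask = 84.169.176.0
84.169.177.99 AND mask = 84.169.176.0
Yes, same subnet (84.169.176.0)


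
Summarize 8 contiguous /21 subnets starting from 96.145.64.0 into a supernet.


Original prefix: /21
Number of subnets: 8 = 2^3
New prefix = 21 - 3 = 18
Supernet: 96.145.64.0/18


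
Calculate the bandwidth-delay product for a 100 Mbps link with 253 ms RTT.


BDP = bandwidth * RTT
= 100 Mbps * 253 ms
= 100 * 1e6 * 253 / 1000 bits
= 25300000 bits
= 3162500 bytes
= 3088.3789 KB
BDP = 25300000 bits (3162500 bytes)


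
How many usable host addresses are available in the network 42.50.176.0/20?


Host bits = 32 - 20 = 12
Total addresses = 2^12 = 4096
Usable = total - 2 (network and broadcast)
Usable hosts: 4094


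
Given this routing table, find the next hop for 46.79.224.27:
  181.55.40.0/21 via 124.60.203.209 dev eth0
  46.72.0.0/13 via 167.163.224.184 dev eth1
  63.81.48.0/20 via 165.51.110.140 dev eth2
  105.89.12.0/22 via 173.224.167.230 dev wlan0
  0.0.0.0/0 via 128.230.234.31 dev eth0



Longest prefix match for 46.79.224.27:
  /21 181.55.40.0: no
  /13 46.72.0.0: MATCH
  /20 63.81.48.0: no
  /22 105.89.12.0: no
  /0 0.0.0.0: MATCH
Selected: next-hop 167.163.224.184 via eth1 (matched /13)


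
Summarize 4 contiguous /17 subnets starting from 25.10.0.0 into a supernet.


Original prefix: /17
Number of subnets: 4 = 2^2
New prefix = 17 - 2 = 15
Supernet: 25.10.0.0/15


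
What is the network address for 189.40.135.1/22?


IP:   10111101.00101000.10000111.00000001
Mask: 11111111.11111111.11111100.00000000
AND operation:
Net:  10111101.00101000.10000100.00000000
Network: 189.40.132.0/22


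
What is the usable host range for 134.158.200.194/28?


Network: 134.158.200.192
Broadcast: 134.158.200.207
First usable = network + 1
Last usable = broadcast - 1
Range: 134.158.200.193 to 134.158.200.206


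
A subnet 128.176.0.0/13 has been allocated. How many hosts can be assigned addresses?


Host bits = 32 - 13 = 19
Total addresses = 2^19 = 524288
Usable = total - 2 (network and broadcast)
Usable hosts: 524286


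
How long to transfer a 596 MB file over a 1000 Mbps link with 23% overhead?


Effective throughput = 1000 * (1 - 23/100) = 770 Mbps
File size in Mb = 596 * 8 = 4768 Mb
Time = 4768 / 770
Time = 6.1922 seconds


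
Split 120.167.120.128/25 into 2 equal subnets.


New prefix = 25 + 1 = 26
Each subnet has 64 addresses
  120.167.120.128/26
  120.167.120.192/26
Subnets: 120.167.120.128/26, 120.167.120.192/26


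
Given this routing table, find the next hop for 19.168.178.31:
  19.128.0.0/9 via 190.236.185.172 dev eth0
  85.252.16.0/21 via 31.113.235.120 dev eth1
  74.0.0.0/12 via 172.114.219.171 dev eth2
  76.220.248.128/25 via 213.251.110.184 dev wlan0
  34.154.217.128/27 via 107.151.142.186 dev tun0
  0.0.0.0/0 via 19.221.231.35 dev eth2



Longest prefix match for 19.168.178.31:
  /9 19.128.0.0: MATCH
  /21 85.252.16.0: no
  /12 74.0.0.0: no
  /25 76.220.248.128: no
  /27 34.154.217.128: no
  /0 0.0.0.0: MATCH
Selected: next-hop 190.236.185.172 via eth0 (matched /9)


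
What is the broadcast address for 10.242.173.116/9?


Network: 10.128.0.0/9
Host bits = 23
Set all host bits to 1:
Broadcast: 10.255.255.255


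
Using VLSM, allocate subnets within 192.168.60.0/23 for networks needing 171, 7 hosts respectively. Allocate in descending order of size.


171 hosts -> /24 (254 usable): 192.168.60.0/24
7 hosts -> /28 (14 usable): 192.168.61.0/28
Allocation: 192.168.60.0/24 (171 hosts, 254 usable); 192.168.61.0/28 (7 hosts, 14 usable)


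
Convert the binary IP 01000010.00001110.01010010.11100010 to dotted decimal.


01000010 = 66
00001110 = 14
01010010 = 82
11100010 = 226
IP: 66.14.82.226


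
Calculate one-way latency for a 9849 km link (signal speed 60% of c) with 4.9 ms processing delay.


Speed = 0.6 * 3e5 km/s = 180000 km/s
Propagation delay = 9849 / 180000 = 0.0547 s = 54.7167 ms
Processing delay = 4.9 ms
Total one-way latency = 59.6167 ms


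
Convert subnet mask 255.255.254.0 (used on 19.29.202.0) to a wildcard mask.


Subnet mask: 255.255.254.0
Wildcard = 255.255.255.255 - subnet mask
255 - 255 = 0
255 - 255 = 0
255 - 254 = 1
255 - 0 = 255
Wildcard: 0.0.1.255


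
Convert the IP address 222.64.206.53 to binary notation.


222 = 11011110
64 = 01000000
206 = 11001110
53 = 00110101
Binary: 11011110.01000000.11001110.00110101


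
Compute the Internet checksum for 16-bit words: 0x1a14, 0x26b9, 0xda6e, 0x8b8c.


Sum all words (with carry folding):
+ 0x1a14 = 0x1a14
+ 0x26b9 = 0x40cd
+ 0xda6e = 0x1b3c
+ 0x8b8c = 0xa6c8
One's complement: ~0xa6c8
Checksum = 0x5937


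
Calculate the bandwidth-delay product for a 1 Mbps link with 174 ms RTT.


BDP = bandwidth * RTT
= 1 Mbps * 174 ms
= 1 * 1e6 * 174 / 1000 bits
= 174000 bits
= 21750 bytes
= 21.2402 KB
BDP = 174000 bits (21750 bytes)


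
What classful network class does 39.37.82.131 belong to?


First octet: 39
Binary: 00100111
0xxxxxxx -> Class A (1-126)
Class A, default mask 255.0.0.0 (/8)


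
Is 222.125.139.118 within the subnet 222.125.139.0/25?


Subnet network: 222.125.139.0
Test IP AND mask: 222.125.139.0
Yes, 222.125.139.118 is in 222.125.139.0/25


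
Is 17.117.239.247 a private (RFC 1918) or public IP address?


RFC 1918 private ranges:
  10.0.0.0/8 (10.0.0.0 - 10.255.255.255)
  172.16.0.0/12 (172.16.0.0 - 172.31.255.255)
  192.168.0.0/16 (192.168.0.0 - 192.168.255.255)
Public (not in any RFC 1918 range)


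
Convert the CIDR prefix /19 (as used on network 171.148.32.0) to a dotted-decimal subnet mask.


/19 means 19 network bits, 13 host bits
Binary: 11111111111111111110000000000000
Mask: 255.255.224.0


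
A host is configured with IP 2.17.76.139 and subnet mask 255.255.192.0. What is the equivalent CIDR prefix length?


Binary: 11111111.11111111.11000000.00000000
Count leading 1s
Prefix: /18


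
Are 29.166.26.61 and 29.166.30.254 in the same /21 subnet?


Mask: 255.255.248.0
29.166.26.61 AND mask = 29.166.24.0
29.166.30.254 AND mask = 29.166.24.0
Yes, same subnet (29.166.24.0)


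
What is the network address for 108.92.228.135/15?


IP:   01101100.01011100.11100100.10000111
Mask: 11111111.11111110.00000000.00000000
AND operation:
Net:  01101100.01011100.00000000.00000000
Network: 108.92.0.0/15


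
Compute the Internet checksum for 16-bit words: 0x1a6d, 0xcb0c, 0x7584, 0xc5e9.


Sum all words (with carry folding):
+ 0x1a6d = 0x1a6d
+ 0xcb0c = 0xe579
+ 0x7584 = 0x5afe
+ 0xc5e9 = 0x20e8
One's complement: ~0x20e8
Checksum = 0xdf17


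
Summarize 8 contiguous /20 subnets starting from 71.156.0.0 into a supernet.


Original prefix: /20
Number of subnets: 8 = 2^3
New prefix = 20 - 3 = 17
Supernet: 71.156.0.0/17


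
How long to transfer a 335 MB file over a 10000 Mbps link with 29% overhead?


Effective throughput = 10000 * (1 - 29/100) = 7100 Mbps
File size in Mb = 335 * 8 = 2680 Mb
Time = 2680 / 7100
Time = 0.3775 seconds


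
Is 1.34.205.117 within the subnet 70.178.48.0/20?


Subnet network: 70.178.48.0
Test IP AND mask: 1.34.192.0
No, 1.34.205.117 is not in 70.178.48.0/20


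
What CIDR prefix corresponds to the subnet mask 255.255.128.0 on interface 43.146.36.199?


Binary: 11111111.11111111.10000000.00000000
Count leading 1s
Prefix: /17


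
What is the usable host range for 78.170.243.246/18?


Network: 78.170.192.0
Broadcast: 78.170.255.255
First usable = network + 1
Last usable = broadcast - 1
Range: 78.170.192.1 to 78.170.255.254


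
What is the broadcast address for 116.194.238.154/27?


Network: 116.194.238.128/27
Host bits = 5
Set all host bits to 1:
Broadcast: 116.194.238.159


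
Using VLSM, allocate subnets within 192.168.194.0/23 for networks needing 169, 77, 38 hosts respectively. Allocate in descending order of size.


169 hosts -> /24 (254 usable): 192.168.194.0/24
77 hosts -> /25 (126 usable): 192.168.195.0/25
38 hosts -> /26 (62 usable): 192.168.195.128/26
Allocation: 192.168.194.0/24 (169 hosts, 254 usable); 192.168.195.0/25 (77 hosts, 126 usable); 192.168.195.128/26 (38 hosts, 62 usable)


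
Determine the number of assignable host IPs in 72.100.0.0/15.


Host bits = 32 - 15 = 17
Total addresses = 2^17 = 131072
Usable = total - 2 (network and broadcast)
Usable hosts: 131070


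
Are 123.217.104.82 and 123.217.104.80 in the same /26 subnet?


Mask: 255.255.255.192
123.217.104.82 AND mask = 123.217.104.64
123.217.104.80 AND mask = 123.217.104.64
Yes, same subnet (123.217.104.64)


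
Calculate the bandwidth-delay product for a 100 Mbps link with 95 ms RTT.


BDP = bandwidth * RTT
= 100 Mbps * 95 ms
= 100 * 1e6 * 95 / 1000 bits
= 9500000 bits
= 1187500 bytes
= 1159.668 KB
BDP = 9500000 bits (1187500 bytes)


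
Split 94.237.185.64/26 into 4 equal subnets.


New prefix = 26 + 2 = 28
Each subnet has 16 addresses
  94.237.185.64/28
  94.237.185.80/28
  94.237.185.96/28
  94.237.185.112/28
Subnets: 94.237.185.64/28, 94.237.185.80/28, 94.237.185.96/28, 94.237.185.112/28


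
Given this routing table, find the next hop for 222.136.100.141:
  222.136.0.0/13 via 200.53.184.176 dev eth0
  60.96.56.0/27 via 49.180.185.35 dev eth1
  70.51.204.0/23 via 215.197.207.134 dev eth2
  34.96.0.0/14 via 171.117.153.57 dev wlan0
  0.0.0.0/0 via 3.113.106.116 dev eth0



Longest prefix match for 222.136.100.141:
  /13 222.136.0.0: MATCH
  /27 60.96.56.0: no
  /23 70.51.204.0: no
  /14 34.96.0.0: no
  /0 0.0.0.0: MATCH
Selected: next-hop 200.53.184.176 via eth0 (matched /13)


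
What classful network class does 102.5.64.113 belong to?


First octet: 102
Binary: 01100110
0xxxxxxx -> Class A (1-126)
Class A, default mask 255.0.0.0 (/8)


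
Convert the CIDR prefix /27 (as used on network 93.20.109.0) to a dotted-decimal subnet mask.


/27 means 27 network bits, 5 host bits
Binary: 11111111111111111111111111100000
Mask: 255.255.255.224


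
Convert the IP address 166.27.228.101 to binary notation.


166 = 10100110
27 = 00011011
228 = 11100100
101 = 01100101
Binary: 10100110.00011011.11100100.01100101


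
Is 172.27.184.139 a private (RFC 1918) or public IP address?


RFC 1918 private ranges:
  10.0.0.0/8 (10.0.0.0 - 10.255.255.255)
  172.16.0.0/12 (172.16.0.0 - 172.31.255.255)
  192.168.0.0/16 (192.168.0.0 - 192.168.255.255)
Private (in 172.16.0.0/12)


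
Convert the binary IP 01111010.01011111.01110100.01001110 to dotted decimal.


01111010 = 122
01011111 = 95
01110100 = 116
01001110 = 78
IP: 122.95.116.78


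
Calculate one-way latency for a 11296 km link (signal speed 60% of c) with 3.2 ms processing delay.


Speed = 0.6 * 3e5 km/s = 180000 km/s
Propagation delay = 11296 / 180000 = 0.0628 s = 62.7556 ms
Processing delay = 3.2 ms
Total one-way latency = 65.9556 ms


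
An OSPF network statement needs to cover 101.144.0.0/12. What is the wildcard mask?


Subnet mask: 255.240.0.0
Wildcard = 255.255.255.255 - subnet mask
255 - 255 = 0
255 - 240 = 15
255 - 0 = 255
255 - 0 = 255
Wildcard: 0.15.255.255


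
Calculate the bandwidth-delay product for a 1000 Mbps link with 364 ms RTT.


BDP = bandwidth * RTT
= 1000 Mbps * 364 ms
= 1000 * 1e6 * 364 / 1000 bits
= 364000000 bits
= 45500000 bytes
= 44433.5938 KB
BDP = 364000000 bits (45500000 bytes)


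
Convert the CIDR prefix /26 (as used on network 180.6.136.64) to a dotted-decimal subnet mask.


/26 means 26 network bits, 6 host bits
Binary: 11111111111111111111111111000000
Mask: 255.255.255.192


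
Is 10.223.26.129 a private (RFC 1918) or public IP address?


RFC 1918 private ranges:
  10.0.0.0/8 (10.0.0.0 - 10.255.255.255)
  172.16.0.0/12 (172.16.0.0 - 172.31.255.255)
  192.168.0.0/16 (192.168.0.0 - 192.168.255.255)
Private (in 10.0.0.0/8)


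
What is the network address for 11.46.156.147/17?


IP:   00001011.00101110.10011100.10010011
Mask: 11111111.11111111.10000000.00000000
AND operation:
Net:  00001011.00101110.10000000.00000000
Network: 11.46.128.0/17


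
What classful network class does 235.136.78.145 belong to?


First octet: 235
Binary: 11101011
1110xxxx -> Class D (224-239)
Class D (multicast), default mask N/A


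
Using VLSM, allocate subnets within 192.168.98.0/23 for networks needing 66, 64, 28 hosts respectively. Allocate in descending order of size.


66 hosts -> /25 (126 usable): 192.168.98.0/25
64 hosts -> /25 (126 usable): 192.168.98.128/25
28 hosts -> /27 (30 usable): 192.168.99.0/27
Allocation: 192.168.98.0/25 (66 hosts, 126 usable); 192.168.98.128/25 (64 hosts, 126 usable); 192.168.99.0/27 (28 hosts, 30 usable)


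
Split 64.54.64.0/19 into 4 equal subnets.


New prefix = 19 + 2 = 21
Each subnet has 2048 addresses
  64.54.64.0/21
  64.54.72.0/21
  64.54.80.0/21
  64.54.88.0/21
Subnets: 64.54.64.0/21, 64.54.72.0/21, 64.54.80.0/21, 64.54.88.0/21


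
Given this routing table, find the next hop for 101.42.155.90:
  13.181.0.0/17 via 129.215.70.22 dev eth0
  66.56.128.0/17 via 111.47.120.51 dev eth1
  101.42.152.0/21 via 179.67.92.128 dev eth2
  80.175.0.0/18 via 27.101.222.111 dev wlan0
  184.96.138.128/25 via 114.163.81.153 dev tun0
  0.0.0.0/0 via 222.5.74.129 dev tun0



Longest prefix match for 101.42.155.90:
  /17 13.181.0.0: no
  /17 66.56.128.0: no
  /21 101.42.152.0: MATCH
  /18 80.175.0.0: no
  /25 184.96.138.128: no
  /0 0.0.0.0: MATCH
Selected: next-hop 179.67.92.128 via eth2 (matched /21)


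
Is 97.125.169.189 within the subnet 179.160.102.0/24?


Subnet network: 179.160.102.0
Test IP AND mask: 97.125.169.0
No, 97.125.169.189 is not in 179.160.102.0/24


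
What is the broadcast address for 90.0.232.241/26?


Network: 90.0.232.192/26
Host bits = 6
Set all host bits to 1:
Broadcast: 90.0.232.255


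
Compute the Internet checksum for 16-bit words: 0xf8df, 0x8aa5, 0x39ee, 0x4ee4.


Sum all words (with carry folding):
+ 0xf8df = 0xf8df
+ 0x8aa5 = 0x8385
+ 0x39ee = 0xbd73
+ 0x4ee4 = 0x0c58
One's complement: ~0x0c58
Checksum = 0xf3a7


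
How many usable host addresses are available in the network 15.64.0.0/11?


Host bits = 32 - 11 = 21
Total addresses = 2^21 = 2097152
Usable = total - 2 (network and broadcast)
Usable hosts: 2097150


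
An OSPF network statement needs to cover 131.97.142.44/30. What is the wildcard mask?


Subnet mask: 255.255.255.252
Wildcard = 255.255.255.255 - subnet mask
255 - 255 = 0
255 - 255 = 0
255 - 255 = 0
255 - 252 = 3
Wildcard: 0.0.0.3


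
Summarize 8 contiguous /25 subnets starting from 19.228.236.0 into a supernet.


Original prefix: /25
Number of subnets: 8 = 2^3
New prefix = 25 - 3 = 22
Supernet: 19.228.236.0/22


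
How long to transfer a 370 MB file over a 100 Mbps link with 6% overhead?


Effective throughput = 100 * (1 - 6/100) = 94 Mbps
File size in Mb = 370 * 8 = 2960 Mb
Time = 2960 / 94
Time = 31.4894 seconds


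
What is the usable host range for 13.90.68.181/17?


Network: 13.90.0.0
Broadcast: 13.90.127.255
First usable = network + 1
Last usable = broadcast - 1
Range: 13.90.0.1 to 13.90.127.254


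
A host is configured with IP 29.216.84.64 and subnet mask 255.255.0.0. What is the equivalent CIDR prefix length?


Binary: 11111111.11111111.00000000.00000000
Count leading 1s
Prefix: /16


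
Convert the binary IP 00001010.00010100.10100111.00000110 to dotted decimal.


00001010 = 10
00010100 = 20
10100111 = 167
00000110 = 6
IP: 10.20.167.6


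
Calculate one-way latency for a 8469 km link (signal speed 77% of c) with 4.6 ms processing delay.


Speed = 0.77 * 3e5 km/s = 231000 km/s
Propagation delay = 8469 / 231000 = 0.0367 s = 36.6623 ms
Processing delay = 4.6 ms
Total one-way latency = 41.2623 ms


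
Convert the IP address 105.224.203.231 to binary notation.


105 = 01101001
224 = 11100000
203 = 11001011
231 = 11100111
Binary: 01101001.11100000.11001011.11100111


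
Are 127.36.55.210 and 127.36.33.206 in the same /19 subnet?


Mask: 255.255.224.0
127.36.55.210 AND mask = 127.36.32.0
127.36.33.206 AND mask = 127.36.32.0
Yes, same subnet (127.36.32.0)


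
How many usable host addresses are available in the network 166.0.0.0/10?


Host bits = 32 - 10 = 22
Total addresses = 2^22 = 4194304
Usable = total - 2 (network and broadcast)
Usable hosts: 4194302


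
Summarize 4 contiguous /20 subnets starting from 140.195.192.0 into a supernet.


Original prefix: /20
Number of subnets: 4 = 2^2
New prefix = 20 - 2 = 18
Supernet: 140.195.192.0/18


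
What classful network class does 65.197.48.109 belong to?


First octet: 65
Binary: 01000001
0xxxxxxx -> Class A (1-126)
Class A, default mask 255.0.0.0 (/8)


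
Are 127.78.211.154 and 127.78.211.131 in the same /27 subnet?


Mask: 255.255.255.224
127.78.211.154 AND mask = 127.78.211.128
127.78.211.131 AND mask = 127.78.211.128
Yes, same subnet (127.78.211.128)
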